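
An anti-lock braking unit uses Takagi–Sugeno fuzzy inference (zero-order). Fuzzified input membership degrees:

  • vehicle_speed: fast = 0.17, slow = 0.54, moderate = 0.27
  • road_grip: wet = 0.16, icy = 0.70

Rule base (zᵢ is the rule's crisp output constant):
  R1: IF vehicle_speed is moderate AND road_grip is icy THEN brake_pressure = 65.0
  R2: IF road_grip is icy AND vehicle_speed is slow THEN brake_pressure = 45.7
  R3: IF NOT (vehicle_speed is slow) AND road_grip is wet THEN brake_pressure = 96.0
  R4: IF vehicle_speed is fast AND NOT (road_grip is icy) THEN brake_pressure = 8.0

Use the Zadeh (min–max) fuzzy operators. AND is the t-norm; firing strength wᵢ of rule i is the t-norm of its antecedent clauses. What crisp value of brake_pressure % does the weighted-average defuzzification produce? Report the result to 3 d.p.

51.709

R1 (z=65.0): moderate=0.27, icy=0.70; AND[min(a, b)] → w = 0.27
R2 (z=45.7): icy=0.70, slow=0.54; AND[min(a, b)] → w = 0.54
R3 (z=96.0): ¬slow=1−0.54=0.46, wet=0.16; AND[min(a, b)] → w = 0.16
R4 (z=8.0): fast=0.17, ¬icy=1−0.70=0.30; AND[min(a, b)] → w = 0.17
Weighted average = (0.27·65.0 + 0.54·45.7 + 0.16·96.0 + 0.17·8.0) / (0.27 + 0.54 + 0.16 + 0.17)
  = 58.9480 / 1.1400 = 51.709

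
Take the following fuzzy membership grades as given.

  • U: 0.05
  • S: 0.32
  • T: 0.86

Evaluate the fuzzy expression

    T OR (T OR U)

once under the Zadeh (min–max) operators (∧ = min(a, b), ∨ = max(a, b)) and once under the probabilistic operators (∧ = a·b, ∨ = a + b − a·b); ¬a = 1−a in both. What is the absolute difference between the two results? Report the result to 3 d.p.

Under Zadeh (min–max):
  T OR U = max(a, b) on (0.86, 0.05) = 0.86
  T OR (T OR U) = max(a, b) on (0.86, 0.86) = 0.86
  → value = 0.8600
Under probabilistic:
  T OR U = a + b − a·b on (0.8600, 0.0500) = 0.8670
  T OR (T OR U) = a + b − a·b on (0.8600, 0.8670) = 0.9814
  → value = 0.9814
|0.8600 − 0.9814| = 0.121

0.121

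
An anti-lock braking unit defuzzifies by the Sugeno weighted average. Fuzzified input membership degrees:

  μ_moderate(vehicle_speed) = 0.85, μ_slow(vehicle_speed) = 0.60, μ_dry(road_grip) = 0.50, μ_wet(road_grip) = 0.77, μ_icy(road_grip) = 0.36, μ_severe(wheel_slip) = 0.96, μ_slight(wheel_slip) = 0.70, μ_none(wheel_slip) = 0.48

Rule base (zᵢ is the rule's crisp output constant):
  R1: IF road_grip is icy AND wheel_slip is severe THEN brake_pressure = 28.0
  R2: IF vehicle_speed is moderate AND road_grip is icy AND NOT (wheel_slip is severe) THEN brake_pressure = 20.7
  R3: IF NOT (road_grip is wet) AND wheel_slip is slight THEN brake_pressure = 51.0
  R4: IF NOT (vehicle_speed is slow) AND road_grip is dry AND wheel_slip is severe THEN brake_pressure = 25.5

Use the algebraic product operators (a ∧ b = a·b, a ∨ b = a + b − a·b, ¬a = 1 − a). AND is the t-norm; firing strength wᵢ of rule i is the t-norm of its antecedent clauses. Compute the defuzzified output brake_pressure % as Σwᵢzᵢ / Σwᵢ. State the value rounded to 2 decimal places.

R1 (z=28.0): icy=0.36, severe=0.96; AND[a·b] → w = 0.3456
R2 (z=20.7): moderate=0.85, icy=0.36, ¬severe=1−0.96=0.04; AND[a·b] → w = 0.0122
R3 (z=51.0): ¬wet=1−0.77=0.23, slight=0.70; AND[a·b] → w = 0.1610
R4 (z=25.5): ¬slow=1−0.60=0.40, dry=0.50, severe=0.96; AND[a·b] → w = 0.1920
Weighted average = (0.3456·28.0 + 0.0122·20.7 + 0.1610·51.0 + 0.1920·25.5) / (0.3456 + 0.0122 + 0.1610 + 0.1920)
  = 23.0372 / 0.7108 = 32.41

32.41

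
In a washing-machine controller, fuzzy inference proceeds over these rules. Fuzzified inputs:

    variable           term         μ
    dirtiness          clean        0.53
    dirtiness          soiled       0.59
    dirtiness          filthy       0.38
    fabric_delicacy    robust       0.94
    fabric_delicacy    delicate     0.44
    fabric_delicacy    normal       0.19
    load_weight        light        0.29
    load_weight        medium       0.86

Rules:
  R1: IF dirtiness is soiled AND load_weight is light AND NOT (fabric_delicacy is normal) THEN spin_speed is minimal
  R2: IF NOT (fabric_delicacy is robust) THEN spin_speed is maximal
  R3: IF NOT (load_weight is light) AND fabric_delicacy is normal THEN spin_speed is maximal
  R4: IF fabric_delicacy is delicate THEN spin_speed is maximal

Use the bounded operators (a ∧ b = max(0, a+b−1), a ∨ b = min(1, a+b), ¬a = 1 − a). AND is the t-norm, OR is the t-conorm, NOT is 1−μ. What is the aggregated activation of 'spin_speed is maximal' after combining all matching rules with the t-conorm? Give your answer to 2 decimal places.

0.50

R1: soiled=0.59, light=0.29, ¬normal=1−0.19=0.81; AND[max(0, a+b−1)] → w = 0.00
R2: ¬robust=1−0.94=0.06 → w = 0.06
R3: ¬light=1−0.29=0.71, normal=0.19; AND[max(0, a+b−1)] → w = 0.00
R4: delicate=0.44 → w = 0.44
Rules with consequent 'maximal': {R2, R3, R4} → strengths 0.06, 0.00, 0.44
Aggregate via t-conorm [min(1, a+b)]: 0.50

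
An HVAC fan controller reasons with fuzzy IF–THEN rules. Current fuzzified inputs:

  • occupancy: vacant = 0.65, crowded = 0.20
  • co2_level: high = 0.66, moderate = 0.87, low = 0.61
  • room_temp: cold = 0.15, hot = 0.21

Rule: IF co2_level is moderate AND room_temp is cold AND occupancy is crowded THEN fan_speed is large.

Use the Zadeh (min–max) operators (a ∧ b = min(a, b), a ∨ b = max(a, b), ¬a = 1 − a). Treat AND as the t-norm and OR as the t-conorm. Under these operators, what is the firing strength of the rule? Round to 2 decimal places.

0.15

firing strength: moderate=0.87, cold=0.15, crowded=0.20; AND[min(a, b)] → w = 0.15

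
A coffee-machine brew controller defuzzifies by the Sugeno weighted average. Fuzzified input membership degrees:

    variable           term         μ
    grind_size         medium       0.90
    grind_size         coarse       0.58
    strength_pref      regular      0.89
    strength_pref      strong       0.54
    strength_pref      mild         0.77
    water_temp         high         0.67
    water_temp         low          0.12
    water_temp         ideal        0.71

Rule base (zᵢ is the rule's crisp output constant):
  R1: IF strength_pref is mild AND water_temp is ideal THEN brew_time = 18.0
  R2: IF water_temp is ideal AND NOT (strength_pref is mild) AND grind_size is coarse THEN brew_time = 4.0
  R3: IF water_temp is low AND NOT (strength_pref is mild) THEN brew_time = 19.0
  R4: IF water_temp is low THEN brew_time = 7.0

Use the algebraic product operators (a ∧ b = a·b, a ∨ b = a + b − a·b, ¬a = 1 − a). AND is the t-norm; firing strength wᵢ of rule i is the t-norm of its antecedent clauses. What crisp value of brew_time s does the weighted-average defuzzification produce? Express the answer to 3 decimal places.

R1 (z=18.0): mild=0.77, ideal=0.71; AND[a·b] → w = 0.5467
R2 (z=4.0): ideal=0.71, ¬mild=1−0.77=0.23, coarse=0.58; AND[a·b] → w = 0.0947
R3 (z=19.0): low=0.12, ¬mild=1−0.77=0.23; AND[a·b] → w = 0.0276
R4 (z=7.0): low=0.12 → w = 0.1200
Weighted average = (0.5467·18.0 + 0.0947·4.0 + 0.0276·19.0 + 0.1200·7.0) / (0.5467 + 0.0947 + 0.0276 + 0.1200)
  = 11.5839 / 0.7890 = 14.681

14.681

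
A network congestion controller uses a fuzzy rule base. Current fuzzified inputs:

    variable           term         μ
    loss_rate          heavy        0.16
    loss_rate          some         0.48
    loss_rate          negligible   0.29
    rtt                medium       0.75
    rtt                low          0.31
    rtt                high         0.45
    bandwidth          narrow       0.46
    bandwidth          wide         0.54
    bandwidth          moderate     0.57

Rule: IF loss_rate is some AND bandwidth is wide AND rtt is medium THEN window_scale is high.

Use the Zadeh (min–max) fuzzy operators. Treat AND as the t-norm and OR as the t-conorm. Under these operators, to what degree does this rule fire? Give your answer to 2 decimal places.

firing strength: some=0.48, wide=0.54, medium=0.75; AND[min(a, b)] → w = 0.48

0.48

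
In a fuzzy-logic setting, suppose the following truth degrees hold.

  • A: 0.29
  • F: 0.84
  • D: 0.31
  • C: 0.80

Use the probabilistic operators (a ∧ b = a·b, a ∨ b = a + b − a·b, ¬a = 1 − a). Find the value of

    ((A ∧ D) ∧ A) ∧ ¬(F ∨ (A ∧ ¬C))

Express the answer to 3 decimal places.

0.004

A ∧ D = a·b on (0.2900, 0.3100) = 0.0899
(A ∧ D) ∧ A = a·b on (0.0899, 0.2900) = 0.0261
¬C = 1 − 0.8000 = 0.2000
A ∧ ¬C = a·b on (0.2900, 0.2000) = 0.0580
F ∨ (A ∧ ¬C) = a + b − a·b on (0.8400, 0.0580) = 0.8493
¬(F ∨ (A ∧ ¬C)) = 1 − 0.8493 = 0.1507
((A ∧ D) ∧ A) ∧ ¬(F ∨ (A ∧ ¬C)) = a·b on (0.0261, 0.1507) = 0.0039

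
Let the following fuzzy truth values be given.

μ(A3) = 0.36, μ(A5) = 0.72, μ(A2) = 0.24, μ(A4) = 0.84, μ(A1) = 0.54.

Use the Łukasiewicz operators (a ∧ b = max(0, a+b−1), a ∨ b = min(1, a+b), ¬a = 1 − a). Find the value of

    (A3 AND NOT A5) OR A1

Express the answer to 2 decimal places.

NOT A5 = 1 − 0.72 = 0.28
A3 AND NOT A5 = max(0, a+b−1) on (0.36, 0.28) = 0.00
(A3 AND NOT A5) OR A1 = min(1, a+b) on (0.00, 0.54) = 0.54

0.54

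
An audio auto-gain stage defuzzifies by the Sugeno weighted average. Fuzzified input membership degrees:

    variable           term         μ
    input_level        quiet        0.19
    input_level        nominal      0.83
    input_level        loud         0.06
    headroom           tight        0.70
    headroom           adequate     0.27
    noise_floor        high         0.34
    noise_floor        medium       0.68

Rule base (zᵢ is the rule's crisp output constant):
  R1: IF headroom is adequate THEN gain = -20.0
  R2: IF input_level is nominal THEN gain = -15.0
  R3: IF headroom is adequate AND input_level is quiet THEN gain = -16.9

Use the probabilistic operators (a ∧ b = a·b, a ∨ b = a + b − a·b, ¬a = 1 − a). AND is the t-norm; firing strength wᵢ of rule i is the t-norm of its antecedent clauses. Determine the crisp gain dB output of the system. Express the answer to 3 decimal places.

-16.257

R1 (z=-20.0): adequate=0.27 → w = 0.2700
R2 (z=-15.0): nominal=0.83 → w = 0.8300
R3 (z=-16.9): adequate=0.27, quiet=0.19; AND[a·b] → w = 0.0513
Weighted average = (0.2700·-20.0 + 0.8300·-15.0 + 0.0513·-16.9) / (0.2700 + 0.8300 + 0.0513)
  = -18.7170 / 1.1513 = -16.257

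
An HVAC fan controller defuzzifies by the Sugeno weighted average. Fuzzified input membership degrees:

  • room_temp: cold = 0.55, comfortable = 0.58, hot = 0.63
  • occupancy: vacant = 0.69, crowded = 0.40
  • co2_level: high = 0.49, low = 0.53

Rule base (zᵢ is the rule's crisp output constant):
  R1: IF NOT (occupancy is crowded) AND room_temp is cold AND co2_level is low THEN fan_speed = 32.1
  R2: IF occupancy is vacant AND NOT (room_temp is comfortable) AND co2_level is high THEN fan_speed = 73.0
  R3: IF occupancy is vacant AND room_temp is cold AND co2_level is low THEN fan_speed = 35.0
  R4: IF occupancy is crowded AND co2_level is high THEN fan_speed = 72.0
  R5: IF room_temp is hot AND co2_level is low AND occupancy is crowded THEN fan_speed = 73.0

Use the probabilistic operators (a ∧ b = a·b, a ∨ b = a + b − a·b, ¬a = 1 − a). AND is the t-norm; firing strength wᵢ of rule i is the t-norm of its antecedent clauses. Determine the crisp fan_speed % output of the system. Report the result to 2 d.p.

55.31

R1 (z=32.1): ¬crowded=1−0.40=0.60, cold=0.55, low=0.53; AND[a·b] → w = 0.1749
R2 (z=73.0): vacant=0.69, ¬comfortable=1−0.58=0.42, high=0.49; AND[a·b] → w = 0.1420
R3 (z=35.0): vacant=0.69, cold=0.55, low=0.53; AND[a·b] → w = 0.2011
R4 (z=72.0): crowded=0.40, high=0.49; AND[a·b] → w = 0.1960
R5 (z=73.0): hot=0.63, low=0.53, crowded=0.40; AND[a·b] → w = 0.1336
Weighted average = (0.1749·32.1 + 0.1420·73.0 + 0.2011·35.0 + 0.1960·72.0 + 0.1336·73.0) / (0.1749 + 0.1420 + 0.2011 + 0.1960 + 0.1336)
  = 46.8820 / 0.8476 = 55.31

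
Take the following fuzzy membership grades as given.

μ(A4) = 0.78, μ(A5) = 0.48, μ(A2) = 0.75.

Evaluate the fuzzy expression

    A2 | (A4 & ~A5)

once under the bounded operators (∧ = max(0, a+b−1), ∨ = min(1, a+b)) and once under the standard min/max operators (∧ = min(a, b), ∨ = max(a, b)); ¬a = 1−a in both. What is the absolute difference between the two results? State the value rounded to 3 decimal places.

Under bounded:
  ~A5 = 1 − 0.48 = 0.52
  A4 & ~A5 = max(0, a+b−1) on (0.78, 0.52) = 0.30
  A2 | (A4 & ~A5) = min(1, a+b) on (0.75, 0.30) = 1.00
  → value = 1.0000
Under standard min/max:
  ~A5 = 1 − 0.48 = 0.52
  A4 & ~A5 = min(a, b) on (0.78, 0.52) = 0.52
  A2 | (A4 & ~A5) = max(a, b) on (0.75, 0.52) = 0.75
  → value = 0.7500
|1.0000 − 0.7500| = 0.250

0.250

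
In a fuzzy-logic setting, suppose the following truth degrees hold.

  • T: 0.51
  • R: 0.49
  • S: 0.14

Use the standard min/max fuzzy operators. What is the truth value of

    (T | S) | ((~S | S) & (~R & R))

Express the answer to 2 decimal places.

T | S = max(a, b) on (0.51, 0.14) = 0.51
~S = 1 − 0.14 = 0.86
~S | S = max(a, b) on (0.86, 0.14) = 0.86
~R = 1 − 0.49 = 0.51
~R & R = min(a, b) on (0.51, 0.49) = 0.49
(~S | S) & (~R & R) = min(a, b) on (0.86, 0.49) = 0.49
(T | S) | ((~S | S) & (~R & R)) = max(a, b) on (0.51, 0.49) = 0.51

0.51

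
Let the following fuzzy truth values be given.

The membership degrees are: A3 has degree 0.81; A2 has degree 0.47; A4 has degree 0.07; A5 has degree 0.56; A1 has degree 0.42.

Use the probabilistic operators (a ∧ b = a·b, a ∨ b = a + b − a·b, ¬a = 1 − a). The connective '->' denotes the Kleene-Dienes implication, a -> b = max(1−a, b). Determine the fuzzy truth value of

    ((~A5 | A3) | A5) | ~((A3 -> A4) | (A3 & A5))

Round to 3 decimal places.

~A5 = 1 − 0.5600 = 0.4400
~A5 | A3 = a + b − a·b on (0.4400, 0.8100) = 0.8936
(~A5 | A3) | A5 = a + b − a·b on (0.8936, 0.5600) = 0.9532
A3 -> A4  [Kleene-Dienes: max(1−a, b)] with a=0.8100, b=0.0700 → 0.1900
A3 & A5 = a·b on (0.8100, 0.5600) = 0.4536
(A3 -> A4) | (A3 & A5) = a + b − a·b on (0.1900, 0.4536) = 0.5574
~((A3 -> A4) | (A3 & A5)) = 1 − 0.5574 = 0.4426
((~A5 | A3) | A5) | ~((A3 -> A4) | (A3 & A5)) = a + b − a·b on (0.9532, 0.4426) = 0.9739

0.974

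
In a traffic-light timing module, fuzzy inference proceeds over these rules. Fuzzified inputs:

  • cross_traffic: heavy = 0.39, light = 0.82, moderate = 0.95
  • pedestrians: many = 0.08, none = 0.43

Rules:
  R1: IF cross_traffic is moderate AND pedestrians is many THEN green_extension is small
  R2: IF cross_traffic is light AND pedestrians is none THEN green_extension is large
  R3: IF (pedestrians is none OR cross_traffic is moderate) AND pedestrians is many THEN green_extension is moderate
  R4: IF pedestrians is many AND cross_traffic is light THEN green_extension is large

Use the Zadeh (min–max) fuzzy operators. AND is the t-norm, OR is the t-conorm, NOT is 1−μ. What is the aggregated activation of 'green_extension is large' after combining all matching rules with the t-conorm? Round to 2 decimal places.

R1: moderate=0.95, many=0.08; AND[min(a, b)] → w = 0.08
R2: light=0.82, none=0.43; AND[min(a, b)] → w = 0.43
R3: (none=0.43 OR moderate=0.95) = 0.95; AND[min(a, b)] with many=0.08 → w = 0.08
R4: many=0.08, light=0.82; AND[min(a, b)] → w = 0.08
Rules with consequent 'large': {R2, R4} → strengths 0.43, 0.08
Aggregate via t-conorm [max(a, b)]: 0.43

0.43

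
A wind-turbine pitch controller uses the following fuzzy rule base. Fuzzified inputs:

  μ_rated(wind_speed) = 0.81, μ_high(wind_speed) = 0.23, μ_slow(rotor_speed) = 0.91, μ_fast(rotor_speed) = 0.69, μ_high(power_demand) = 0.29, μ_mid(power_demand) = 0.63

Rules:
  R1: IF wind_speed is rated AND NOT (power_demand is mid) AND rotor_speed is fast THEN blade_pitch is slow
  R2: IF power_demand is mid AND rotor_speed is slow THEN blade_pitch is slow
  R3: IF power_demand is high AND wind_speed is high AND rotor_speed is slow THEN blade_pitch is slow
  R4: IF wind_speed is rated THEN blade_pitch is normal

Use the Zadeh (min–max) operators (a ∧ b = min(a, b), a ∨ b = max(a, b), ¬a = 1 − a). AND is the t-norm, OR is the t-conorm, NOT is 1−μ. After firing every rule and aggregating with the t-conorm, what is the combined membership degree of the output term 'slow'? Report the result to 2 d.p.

R1: rated=0.81, ¬mid=1−0.63=0.37, fast=0.69; AND[min(a, b)] → w = 0.37
R2: mid=0.63, slow=0.91; AND[min(a, b)] → w = 0.63
R3: high=0.29, high=0.23, slow=0.91; AND[min(a, b)] → w = 0.23
R4: rated=0.81 → w = 0.81
Rules with consequent 'slow': {R1, R2, R3} → strengths 0.37, 0.63, 0.23
Aggregate via t-conorm [max(a, b)]: 0.63

0.63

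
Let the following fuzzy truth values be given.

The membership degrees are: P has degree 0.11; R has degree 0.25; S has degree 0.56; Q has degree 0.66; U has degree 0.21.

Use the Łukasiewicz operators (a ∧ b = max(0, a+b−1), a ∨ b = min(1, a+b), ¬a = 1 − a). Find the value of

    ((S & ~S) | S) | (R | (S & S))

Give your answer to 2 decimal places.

~S = 1 − 0.56 = 0.44
S & ~S = max(0, a+b−1) on (0.56, 0.44) = 0.00
(S & ~S) | S = min(1, a+b) on (0.00, 0.56) = 0.56
S & S = max(0, a+b−1) on (0.56, 0.56) = 0.12
R | (S & S) = min(1, a+b) on (0.25, 0.12) = 0.37
((S & ~S) | S) | (R | (S & S)) = min(1, a+b) on (0.56, 0.37) = 0.93

0.93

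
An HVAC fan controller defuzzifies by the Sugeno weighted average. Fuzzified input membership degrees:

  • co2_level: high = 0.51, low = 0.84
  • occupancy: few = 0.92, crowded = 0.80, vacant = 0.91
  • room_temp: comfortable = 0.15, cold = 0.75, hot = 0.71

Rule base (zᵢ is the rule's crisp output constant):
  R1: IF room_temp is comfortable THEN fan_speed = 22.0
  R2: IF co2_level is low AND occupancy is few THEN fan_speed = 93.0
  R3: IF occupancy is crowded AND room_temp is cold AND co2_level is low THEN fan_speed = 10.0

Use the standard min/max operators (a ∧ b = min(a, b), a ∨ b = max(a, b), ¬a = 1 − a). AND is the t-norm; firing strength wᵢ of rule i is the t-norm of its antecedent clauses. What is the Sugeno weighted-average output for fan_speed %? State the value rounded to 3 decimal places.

R1 (z=22.0): comfortable=0.15 → w = 0.15
R2 (z=93.0): low=0.84, few=0.92; AND[min(a, b)] → w = 0.84
R3 (z=10.0): crowded=0.80, cold=0.75, low=0.84; AND[min(a, b)] → w = 0.75
Weighted average = (0.15·22.0 + 0.84·93.0 + 0.75·10.0) / (0.15 + 0.84 + 0.75)
  = 88.9200 / 1.7400 = 51.103

51.103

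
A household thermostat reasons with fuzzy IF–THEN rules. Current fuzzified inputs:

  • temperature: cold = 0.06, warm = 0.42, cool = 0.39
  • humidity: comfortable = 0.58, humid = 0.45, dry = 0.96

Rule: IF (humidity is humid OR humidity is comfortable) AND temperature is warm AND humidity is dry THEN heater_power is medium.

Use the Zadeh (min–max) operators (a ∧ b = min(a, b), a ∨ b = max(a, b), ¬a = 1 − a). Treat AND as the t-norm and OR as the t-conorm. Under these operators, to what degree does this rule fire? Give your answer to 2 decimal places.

firing strength: (humid=0.45 OR comfortable=0.58) = 0.58; AND[min(a, b)] with warm=0.42, dry=0.96 → w = 0.42

0.42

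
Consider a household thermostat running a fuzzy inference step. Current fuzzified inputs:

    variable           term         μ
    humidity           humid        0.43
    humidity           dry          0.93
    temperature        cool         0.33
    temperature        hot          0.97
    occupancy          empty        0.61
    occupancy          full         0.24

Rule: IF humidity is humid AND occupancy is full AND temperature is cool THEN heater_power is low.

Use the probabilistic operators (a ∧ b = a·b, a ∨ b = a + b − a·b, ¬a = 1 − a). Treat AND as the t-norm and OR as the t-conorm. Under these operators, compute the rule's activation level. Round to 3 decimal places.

0.034

firing strength: humid=0.43, full=0.24, cool=0.33; AND[a·b] → w = 0.0341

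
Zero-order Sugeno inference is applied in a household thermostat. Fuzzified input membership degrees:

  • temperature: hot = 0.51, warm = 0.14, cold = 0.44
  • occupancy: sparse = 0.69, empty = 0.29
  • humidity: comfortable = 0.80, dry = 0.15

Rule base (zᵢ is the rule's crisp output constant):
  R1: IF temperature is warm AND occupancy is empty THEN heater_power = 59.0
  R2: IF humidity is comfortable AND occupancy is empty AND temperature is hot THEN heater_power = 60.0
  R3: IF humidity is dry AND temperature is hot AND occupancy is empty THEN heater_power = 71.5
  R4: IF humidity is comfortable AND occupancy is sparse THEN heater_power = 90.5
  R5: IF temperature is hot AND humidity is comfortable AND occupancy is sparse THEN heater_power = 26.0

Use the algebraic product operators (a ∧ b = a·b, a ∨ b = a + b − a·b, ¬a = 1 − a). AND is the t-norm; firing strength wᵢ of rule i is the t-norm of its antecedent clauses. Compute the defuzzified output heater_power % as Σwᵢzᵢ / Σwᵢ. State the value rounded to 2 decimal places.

67.37

R1 (z=59.0): warm=0.14, empty=0.29; AND[a·b] → w = 0.0406
R2 (z=60.0): comfortable=0.80, empty=0.29, hot=0.51; AND[a·b] → w = 0.1183
R3 (z=71.5): dry=0.15, hot=0.51, empty=0.29; AND[a·b] → w = 0.0222
R4 (z=90.5): comfortable=0.80, sparse=0.69; AND[a·b] → w = 0.5520
R5 (z=26.0): hot=0.51, comfortable=0.80, sparse=0.69; AND[a·b] → w = 0.2815
Weighted average = (0.0406·59.0 + 0.1183·60.0 + 0.0222·71.5 + 0.5520·90.5 + 0.2815·26.0) / (0.0406 + 0.1183 + 0.0222 + 0.5520 + 0.2815)
  = 68.3563 / 1.0146 = 67.37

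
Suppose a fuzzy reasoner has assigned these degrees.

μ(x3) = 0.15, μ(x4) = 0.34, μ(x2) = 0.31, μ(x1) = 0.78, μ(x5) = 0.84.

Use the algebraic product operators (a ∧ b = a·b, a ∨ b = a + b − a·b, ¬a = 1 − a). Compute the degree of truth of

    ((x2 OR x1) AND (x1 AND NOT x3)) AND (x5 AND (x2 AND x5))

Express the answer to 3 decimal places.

0.123

x2 OR x1 = a + b − a·b on (0.3100, 0.7800) = 0.8482
NOT x3 = 1 − 0.1500 = 0.8500
x1 AND NOT x3 = a·b on (0.7800, 0.8500) = 0.6630
(x2 OR x1) AND (x1 AND NOT x3) = a·b on (0.8482, 0.6630) = 0.5624
x2 AND x5 = a·b on (0.3100, 0.8400) = 0.2604
x5 AND (x2 AND x5) = a·b on (0.8400, 0.2604) = 0.2187
((x2 OR x1) AND (x1 AND NOT x3)) AND (x5 AND (x2 AND x5)) = a·b on (0.5624, 0.2187) = 0.1230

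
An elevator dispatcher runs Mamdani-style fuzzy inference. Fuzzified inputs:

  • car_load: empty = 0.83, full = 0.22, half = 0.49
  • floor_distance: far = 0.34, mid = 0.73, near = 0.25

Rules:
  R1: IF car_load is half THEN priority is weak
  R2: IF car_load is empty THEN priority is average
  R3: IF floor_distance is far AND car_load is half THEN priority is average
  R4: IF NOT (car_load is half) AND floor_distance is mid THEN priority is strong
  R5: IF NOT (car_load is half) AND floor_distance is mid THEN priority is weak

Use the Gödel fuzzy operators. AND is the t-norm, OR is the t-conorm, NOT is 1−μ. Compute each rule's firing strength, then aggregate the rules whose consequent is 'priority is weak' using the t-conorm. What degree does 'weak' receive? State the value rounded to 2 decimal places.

0.51

R1: half=0.49 → w = 0.49
R2: empty=0.83 → w = 0.83
R3: far=0.34, half=0.49; AND[min(a, b)] → w = 0.34
R4: ¬half=1−0.49=0.51, mid=0.73; AND[min(a, b)] → w = 0.51
R5: ¬half=1−0.49=0.51, mid=0.73; AND[min(a, b)] → w = 0.51
Rules with consequent 'weak': {R1, R5} → strengths 0.49, 0.51
Aggregate via t-conorm [max(a, b)]: 0.51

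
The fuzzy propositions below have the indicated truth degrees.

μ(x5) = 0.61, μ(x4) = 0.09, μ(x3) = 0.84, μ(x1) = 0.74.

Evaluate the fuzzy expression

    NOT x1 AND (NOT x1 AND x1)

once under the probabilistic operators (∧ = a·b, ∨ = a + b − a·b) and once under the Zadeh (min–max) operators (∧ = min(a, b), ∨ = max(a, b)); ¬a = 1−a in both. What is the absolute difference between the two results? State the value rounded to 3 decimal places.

Under probabilistic:
  NOT x1 = 1 − 0.7400 = 0.2600
  NOT x1 = 1 − 0.7400 = 0.2600
  NOT x1 AND x1 = a·b on (0.2600, 0.7400) = 0.1924
  NOT x1 AND (NOT x1 AND x1) = a·b on (0.2600, 0.1924) = 0.0500
  → value = 0.0500
Under Zadeh (min–max):
  NOT x1 = 1 − 0.74 = 0.26
  NOT x1 = 1 − 0.74 = 0.26
  NOT x1 AND x1 = min(a, b) on (0.26, 0.74) = 0.26
  NOT x1 AND (NOT x1 AND x1) = min(a, b) on (0.26, 0.26) = 0.26
  → value = 0.2600
|0.0500 − 0.2600| = 0.210

0.210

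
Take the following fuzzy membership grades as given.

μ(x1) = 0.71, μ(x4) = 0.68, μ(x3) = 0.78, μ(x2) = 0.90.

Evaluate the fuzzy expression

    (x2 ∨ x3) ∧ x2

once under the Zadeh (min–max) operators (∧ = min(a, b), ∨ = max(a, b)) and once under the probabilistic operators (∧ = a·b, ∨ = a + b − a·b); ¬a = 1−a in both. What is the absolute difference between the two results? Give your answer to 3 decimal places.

Under Zadeh (min–max):
  x2 ∨ x3 = max(a, b) on (0.90, 0.78) = 0.90
  (x2 ∨ x3) ∧ x2 = min(a, b) on (0.90, 0.90) = 0.90
  → value = 0.9000
Under probabilistic:
  x2 ∨ x3 = a + b − a·b on (0.9000, 0.7800) = 0.9780
  (x2 ∨ x3) ∧ x2 = a·b on (0.9780, 0.9000) = 0.8802
  → value = 0.8802
|0.9000 − 0.8802| = 0.020

0.020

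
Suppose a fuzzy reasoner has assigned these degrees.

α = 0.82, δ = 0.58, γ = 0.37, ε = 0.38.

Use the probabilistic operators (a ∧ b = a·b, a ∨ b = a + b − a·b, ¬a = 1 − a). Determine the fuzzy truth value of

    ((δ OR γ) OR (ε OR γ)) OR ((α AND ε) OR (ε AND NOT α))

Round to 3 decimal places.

0.934

δ OR γ = a + b − a·b on (0.5800, 0.3700) = 0.7354
ε OR γ = a + b − a·b on (0.3800, 0.3700) = 0.6094
(δ OR γ) OR (ε OR γ) = a + b − a·b on (0.7354, 0.6094) = 0.8966
α AND ε = a·b on (0.8200, 0.3800) = 0.3116
NOT α = 1 − 0.8200 = 0.1800
ε AND NOT α = a·b on (0.3800, 0.1800) = 0.0684
(α AND ε) OR (ε AND NOT α) = a + b − a·b on (0.3116, 0.0684) = 0.3587
((δ OR γ) OR (ε OR γ)) OR ((α AND ε) OR (ε AND NOT α)) = a + b − a·b on (0.8966, 0.3587) = 0.9337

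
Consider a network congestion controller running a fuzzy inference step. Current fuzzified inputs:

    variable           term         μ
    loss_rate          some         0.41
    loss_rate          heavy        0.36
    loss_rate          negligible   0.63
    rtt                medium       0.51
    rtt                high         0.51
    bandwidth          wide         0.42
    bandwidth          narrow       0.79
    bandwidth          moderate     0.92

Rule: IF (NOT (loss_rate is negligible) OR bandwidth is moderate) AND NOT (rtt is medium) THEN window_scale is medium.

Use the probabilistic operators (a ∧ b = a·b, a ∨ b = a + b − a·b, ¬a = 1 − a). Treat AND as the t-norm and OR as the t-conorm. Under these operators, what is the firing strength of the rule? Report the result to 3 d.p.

firing strength: (¬negligible=1−0.63=0.37 OR moderate=0.92) = 0.9496; AND[a·b] with ¬medium=1−0.51=0.49 → w = 0.4653

0.465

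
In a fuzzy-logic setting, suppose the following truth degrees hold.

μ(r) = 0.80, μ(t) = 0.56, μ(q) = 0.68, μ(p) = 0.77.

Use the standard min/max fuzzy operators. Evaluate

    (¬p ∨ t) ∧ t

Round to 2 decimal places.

¬p = 1 − 0.77 = 0.23
¬p ∨ t = max(a, b) on (0.23, 0.56) = 0.56
(¬p ∨ t) ∧ t = min(a, b) on (0.56, 0.56) = 0.56

0.56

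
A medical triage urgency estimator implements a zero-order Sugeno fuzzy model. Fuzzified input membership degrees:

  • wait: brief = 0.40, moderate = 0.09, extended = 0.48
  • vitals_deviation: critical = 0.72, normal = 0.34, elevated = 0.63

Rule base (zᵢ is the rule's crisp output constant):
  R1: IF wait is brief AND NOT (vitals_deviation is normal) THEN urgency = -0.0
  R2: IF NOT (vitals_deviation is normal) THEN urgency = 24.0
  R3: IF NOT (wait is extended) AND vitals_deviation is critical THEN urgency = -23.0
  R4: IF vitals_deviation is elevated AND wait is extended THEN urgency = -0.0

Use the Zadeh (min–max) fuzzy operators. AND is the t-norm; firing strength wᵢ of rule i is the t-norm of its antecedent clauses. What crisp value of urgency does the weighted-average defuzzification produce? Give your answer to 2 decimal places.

1.88

R1 (z=-0.0): brief=0.40, ¬normal=1−0.34=0.66; AND[min(a, b)] → w = 0.40
R2 (z=24.0): ¬normal=1−0.34=0.66 → w = 0.66
R3 (z=-23.0): ¬extended=1−0.48=0.52, critical=0.72; AND[min(a, b)] → w = 0.52
R4 (z=-0.0): elevated=0.63, extended=0.48; AND[min(a, b)] → w = 0.48
Weighted average = (0.40·-0.0 + 0.66·24.0 + 0.52·-23.0 + 0.48·-0.0) / (0.40 + 0.66 + 0.52 + 0.48)
  = 3.8800 / 2.0600 = 1.88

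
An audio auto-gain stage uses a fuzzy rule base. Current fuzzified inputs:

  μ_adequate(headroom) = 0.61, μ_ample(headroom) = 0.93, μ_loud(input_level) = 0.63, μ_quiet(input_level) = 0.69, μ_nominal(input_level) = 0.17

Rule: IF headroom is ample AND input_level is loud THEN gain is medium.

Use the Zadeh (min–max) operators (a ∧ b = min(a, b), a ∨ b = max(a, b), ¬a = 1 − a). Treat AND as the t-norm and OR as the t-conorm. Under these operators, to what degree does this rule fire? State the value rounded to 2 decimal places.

firing strength: ample=0.93, loud=0.63; AND[min(a, b)] → w = 0.63

0.63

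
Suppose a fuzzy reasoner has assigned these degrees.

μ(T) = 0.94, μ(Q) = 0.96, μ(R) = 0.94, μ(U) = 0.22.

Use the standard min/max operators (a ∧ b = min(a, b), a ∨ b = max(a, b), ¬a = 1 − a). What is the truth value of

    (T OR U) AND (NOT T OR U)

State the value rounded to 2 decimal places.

0.22

T OR U = max(a, b) on (0.94, 0.22) = 0.94
NOT T = 1 − 0.94 = 0.06
NOT T OR U = max(a, b) on (0.06, 0.22) = 0.22
(T OR U) AND (NOT T OR U) = min(a, b) on (0.94, 0.22) = 0.22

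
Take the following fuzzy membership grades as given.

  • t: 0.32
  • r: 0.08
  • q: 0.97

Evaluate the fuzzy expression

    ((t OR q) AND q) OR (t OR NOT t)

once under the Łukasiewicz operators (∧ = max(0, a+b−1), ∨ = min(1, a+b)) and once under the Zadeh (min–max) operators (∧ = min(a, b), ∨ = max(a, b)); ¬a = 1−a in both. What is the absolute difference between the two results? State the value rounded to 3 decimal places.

Under Łukasiewicz:
  t OR q = min(1, a+b) on (0.32, 0.97) = 1.00
  (t OR q) AND q = max(0, a+b−1) on (1.00, 0.97) = 0.97
  NOT t = 1 − 0.32 = 0.68
  t OR NOT t = min(1, a+b) on (0.32, 0.68) = 1.00
  ((t OR q) AND q) OR (t OR NOT t) = min(1, a+b) on (0.97, 1.00) = 1.00
  → value = 1.0000
Under Zadeh (min–max):
  t OR q = max(a, b) on (0.32, 0.97) = 0.97
  (t OR q) AND q = min(a, b) on (0.97, 0.97) = 0.97
  NOT t = 1 − 0.32 = 0.68
  t OR NOT t = max(a, b) on (0.32, 0.68) = 0.68
  ((t OR q) AND q) OR (t OR NOT t) = max(a, b) on (0.97, 0.68) = 0.97
  → value = 0.9700
|1.0000 − 0.9700| = 0.030

0.030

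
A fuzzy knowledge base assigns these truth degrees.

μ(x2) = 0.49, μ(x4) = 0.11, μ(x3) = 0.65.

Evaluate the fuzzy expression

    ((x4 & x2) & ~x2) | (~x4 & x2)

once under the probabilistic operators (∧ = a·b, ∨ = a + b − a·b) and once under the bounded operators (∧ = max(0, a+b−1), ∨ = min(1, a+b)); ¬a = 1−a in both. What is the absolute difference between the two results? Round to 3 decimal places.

0.072

Under probabilistic:
  x4 & x2 = a·b on (0.1100, 0.4900) = 0.0539
  ~x2 = 1 − 0.4900 = 0.5100
  (x4 & x2) & ~x2 = a·b on (0.0539, 0.5100) = 0.0275
  ~x4 = 1 − 0.1100 = 0.8900
  ~x4 & x2 = a·b on (0.8900, 0.4900) = 0.4361
  ((x4 & x2) & ~x2) | (~x4 & x2) = a + b − a·b on (0.0275, 0.4361) = 0.4516
  → value = 0.4516
Under bounded:
  x4 & x2 = max(0, a+b−1) on (0.11, 0.49) = 0.00
  ~x2 = 1 − 0.49 = 0.51
  (x4 & x2) & ~x2 = max(0, a+b−1) on (0.00, 0.51) = 0.00
  ~x4 = 1 − 0.11 = 0.89
  ~x4 & x2 = max(0, a+b−1) on (0.89, 0.49) = 0.38
  ((x4 & x2) & ~x2) | (~x4 & x2) = min(1, a+b) on (0.00, 0.38) = 0.38
  → value = 0.3800
|0.4516 − 0.3800| = 0.072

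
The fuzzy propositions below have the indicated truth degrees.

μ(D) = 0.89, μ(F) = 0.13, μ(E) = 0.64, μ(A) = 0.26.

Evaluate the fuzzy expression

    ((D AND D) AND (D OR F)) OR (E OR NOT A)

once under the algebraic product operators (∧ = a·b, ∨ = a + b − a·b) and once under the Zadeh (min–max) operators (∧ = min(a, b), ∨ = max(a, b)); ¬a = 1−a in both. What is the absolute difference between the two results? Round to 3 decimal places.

Under algebraic product:
  D AND D = a·b on (0.8900, 0.8900) = 0.7921
  D OR F = a + b − a·b on (0.8900, 0.1300) = 0.9043
  (D AND D) AND (D OR F) = a·b on (0.7921, 0.9043) = 0.7163
  NOT A = 1 − 0.2600 = 0.7400
  E OR NOT A = a + b − a·b on (0.6400, 0.7400) = 0.9064
  ((D AND D) AND (D OR F)) OR (E OR NOT A) = a + b − a·b on (0.7163, 0.9064) = 0.9734
  → value = 0.9734
Under Zadeh (min–max):
  D AND D = min(a, b) on (0.89, 0.89) = 0.89
  D OR F = max(a, b) on (0.89, 0.13) = 0.89
  (D AND D) AND (D OR F) = min(a, b) on (0.89, 0.89) = 0.89
  NOT A = 1 − 0.26 = 0.74
  E OR NOT A = max(a, b) on (0.64, 0.74) = 0.74
  ((D AND D) AND (D OR F)) OR (E OR NOT A) = max(a, b) on (0.89, 0.74) = 0.89
  → value = 0.8900
|0.9734 − 0.8900| = 0.083

0.083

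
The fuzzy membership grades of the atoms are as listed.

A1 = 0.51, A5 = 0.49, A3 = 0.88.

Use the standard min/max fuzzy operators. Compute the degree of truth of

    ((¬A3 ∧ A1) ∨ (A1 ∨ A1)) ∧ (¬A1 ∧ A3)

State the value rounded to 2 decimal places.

0.49

¬A3 = 1 − 0.88 = 0.12
¬A3 ∧ A1 = min(a, b) on (0.12, 0.51) = 0.12
A1 ∨ A1 = max(a, b) on (0.51, 0.51) = 0.51
(¬A3 ∧ A1) ∨ (A1 ∨ A1) = max(a, b) on (0.12, 0.51) = 0.51
¬A1 = 1 − 0.51 = 0.49
¬A1 ∧ A3 = min(a, b) on (0.49, 0.88) = 0.49
((¬A3 ∧ A1) ∨ (A1 ∨ A1)) ∧ (¬A1 ∧ A3) = min(a, b) on (0.51, 0.49) = 0.49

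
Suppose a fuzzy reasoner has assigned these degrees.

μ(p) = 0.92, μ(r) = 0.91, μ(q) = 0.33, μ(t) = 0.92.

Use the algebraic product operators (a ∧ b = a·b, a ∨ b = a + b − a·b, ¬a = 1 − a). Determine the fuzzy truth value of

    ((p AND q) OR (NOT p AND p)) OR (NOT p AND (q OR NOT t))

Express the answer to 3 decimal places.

0.375

p AND q = a·b on (0.9200, 0.3300) = 0.3036
NOT p = 1 − 0.9200 = 0.0800
NOT p AND p = a·b on (0.0800, 0.9200) = 0.0736
(p AND q) OR (NOT p AND p) = a + b − a·b on (0.3036, 0.0736) = 0.3549
NOT p = 1 − 0.9200 = 0.0800
NOT t = 1 − 0.9200 = 0.0800
q OR NOT t = a + b − a·b on (0.3300, 0.0800) = 0.3836
NOT p AND (q OR NOT t) = a·b on (0.0800, 0.3836) = 0.0307
((p AND q) OR (NOT p AND p)) OR (NOT p AND (q OR NOT t)) = a + b − a·b on (0.3549, 0.0307) = 0.3747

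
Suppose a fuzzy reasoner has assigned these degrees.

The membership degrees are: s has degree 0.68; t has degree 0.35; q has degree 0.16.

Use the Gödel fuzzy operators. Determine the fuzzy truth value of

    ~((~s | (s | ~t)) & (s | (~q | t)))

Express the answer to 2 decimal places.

~s = 1 − 0.68 = 0.32
~t = 1 − 0.35 = 0.65
s | ~t = max(a, b) on (0.68, 0.65) = 0.68
~s | (s | ~t) = max(a, b) on (0.32, 0.68) = 0.68
~q = 1 − 0.16 = 0.84
~q | t = max(a, b) on (0.84, 0.35) = 0.84
s | (~q | t) = max(a, b) on (0.68, 0.84) = 0.84
(~s | (s | ~t)) & (s | (~q | t)) = min(a, b) on (0.68, 0.84) = 0.68
~((~s | (s | ~t)) & (s | (~q | t))) = 1 − 0.68 = 0.32

0.32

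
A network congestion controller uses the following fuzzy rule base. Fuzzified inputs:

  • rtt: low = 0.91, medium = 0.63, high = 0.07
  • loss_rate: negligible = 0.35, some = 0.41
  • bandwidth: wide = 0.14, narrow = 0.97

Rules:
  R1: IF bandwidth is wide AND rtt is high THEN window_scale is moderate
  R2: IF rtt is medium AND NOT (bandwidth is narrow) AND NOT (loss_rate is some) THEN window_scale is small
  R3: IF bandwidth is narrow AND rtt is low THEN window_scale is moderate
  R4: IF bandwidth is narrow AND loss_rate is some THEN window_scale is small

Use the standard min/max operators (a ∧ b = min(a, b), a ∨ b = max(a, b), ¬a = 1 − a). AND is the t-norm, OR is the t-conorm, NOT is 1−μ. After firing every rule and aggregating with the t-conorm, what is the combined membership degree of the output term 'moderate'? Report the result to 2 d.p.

R1: wide=0.14, high=0.07; AND[min(a, b)] → w = 0.07
R2: medium=0.63, ¬narrow=1−0.97=0.03, ¬some=1−0.41=0.59; AND[min(a, b)] → w = 0.03
R3: narrow=0.97, low=0.91; AND[min(a, b)] → w = 0.91
R4: narrow=0.97, some=0.41; AND[min(a, b)] → w = 0.41
Rules with consequent 'moderate': {R1, R3} → strengths 0.07, 0.91
Aggregate via t-conorm [max(a, b)]: 0.91

0.91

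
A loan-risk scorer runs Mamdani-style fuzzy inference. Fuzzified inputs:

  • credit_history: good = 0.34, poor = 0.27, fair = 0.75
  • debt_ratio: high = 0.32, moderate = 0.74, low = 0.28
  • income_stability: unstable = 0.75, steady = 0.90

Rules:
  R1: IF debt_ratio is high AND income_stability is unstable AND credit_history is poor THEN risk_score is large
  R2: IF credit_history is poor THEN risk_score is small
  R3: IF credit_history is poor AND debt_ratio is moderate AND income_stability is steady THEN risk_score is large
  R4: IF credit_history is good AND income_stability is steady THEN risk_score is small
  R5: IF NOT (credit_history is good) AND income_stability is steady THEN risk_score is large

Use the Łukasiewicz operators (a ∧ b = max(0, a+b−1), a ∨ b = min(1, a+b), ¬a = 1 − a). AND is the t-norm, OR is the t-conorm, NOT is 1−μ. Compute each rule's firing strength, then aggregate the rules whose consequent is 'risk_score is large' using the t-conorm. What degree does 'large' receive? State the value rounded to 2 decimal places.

0.56

R1: high=0.32, unstable=0.75, poor=0.27; AND[max(0, a+b−1)] → w = 0.00
R2: poor=0.27 → w = 0.27
R3: poor=0.27, moderate=0.74, steady=0.90; AND[max(0, a+b−1)] → w = 0.00
R4: good=0.34, steady=0.90; AND[max(0, a+b−1)] → w = 0.24
R5: ¬good=1−0.34=0.66, steady=0.90; AND[max(0, a+b−1)] → w = 0.56
Rules with consequent 'large': {R1, R3, R5} → strengths 0.00, 0.00, 0.56
Aggregate via t-conorm [min(1, a+b)]: 0.56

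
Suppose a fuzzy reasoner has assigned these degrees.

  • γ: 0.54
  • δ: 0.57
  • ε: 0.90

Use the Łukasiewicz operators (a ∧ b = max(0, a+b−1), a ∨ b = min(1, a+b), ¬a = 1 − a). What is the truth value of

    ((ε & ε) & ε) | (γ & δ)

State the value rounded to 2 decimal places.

0.81

ε & ε = max(0, a+b−1) on (0.90, 0.90) = 0.80
(ε & ε) & ε = max(0, a+b−1) on (0.80, 0.90) = 0.70
γ & δ = max(0, a+b−1) on (0.54, 0.57) = 0.11
((ε & ε) & ε) | (γ & δ) = min(1, a+b) on (0.70, 0.11) = 0.81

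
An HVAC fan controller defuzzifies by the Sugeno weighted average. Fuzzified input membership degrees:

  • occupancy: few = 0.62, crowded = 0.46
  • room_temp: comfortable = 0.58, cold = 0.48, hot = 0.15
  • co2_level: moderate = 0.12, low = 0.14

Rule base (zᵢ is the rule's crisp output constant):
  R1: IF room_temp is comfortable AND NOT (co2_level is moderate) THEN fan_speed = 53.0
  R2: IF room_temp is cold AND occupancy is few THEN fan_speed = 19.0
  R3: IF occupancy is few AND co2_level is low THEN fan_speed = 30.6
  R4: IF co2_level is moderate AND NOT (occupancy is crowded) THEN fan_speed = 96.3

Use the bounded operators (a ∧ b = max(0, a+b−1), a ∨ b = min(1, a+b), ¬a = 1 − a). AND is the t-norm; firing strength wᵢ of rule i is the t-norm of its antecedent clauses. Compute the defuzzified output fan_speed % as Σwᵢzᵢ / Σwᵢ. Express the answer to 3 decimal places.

R1 (z=53.0): comfortable=0.58, ¬moderate=1−0.12=0.88; AND[max(0, a+b−1)] → w = 0.46
R2 (z=19.0): cold=0.48, few=0.62; AND[max(0, a+b−1)] → w = 0.10
R3 (z=30.6): few=0.62, low=0.14; AND[max(0, a+b−1)] → w = 0.00
R4 (z=96.3): moderate=0.12, ¬crowded=1−0.46=0.54; AND[max(0, a+b−1)] → w = 0.00
Weighted average = (0.46·53.0 + 0.10·19.0 + 0.00·30.6 + 0.00·96.3) / (0.46 + 0.10 + 0.00 + 0.00)
  = 26.2800 / 0.5600 = 46.929

46.929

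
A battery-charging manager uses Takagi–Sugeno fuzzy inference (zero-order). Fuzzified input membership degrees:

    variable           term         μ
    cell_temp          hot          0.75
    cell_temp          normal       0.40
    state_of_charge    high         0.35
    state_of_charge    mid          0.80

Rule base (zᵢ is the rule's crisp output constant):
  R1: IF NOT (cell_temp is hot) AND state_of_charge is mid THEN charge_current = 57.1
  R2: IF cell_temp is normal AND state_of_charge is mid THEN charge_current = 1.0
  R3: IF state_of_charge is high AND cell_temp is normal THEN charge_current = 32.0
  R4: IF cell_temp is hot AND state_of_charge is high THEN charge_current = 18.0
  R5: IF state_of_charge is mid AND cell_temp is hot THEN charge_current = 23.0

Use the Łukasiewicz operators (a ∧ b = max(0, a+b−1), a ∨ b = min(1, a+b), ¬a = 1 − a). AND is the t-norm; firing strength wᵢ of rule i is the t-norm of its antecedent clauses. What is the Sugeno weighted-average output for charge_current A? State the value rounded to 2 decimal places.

19.45

R1 (z=57.1): ¬hot=1−0.75=0.25, mid=0.80; AND[max(0, a+b−1)] → w = 0.05
R2 (z=1.0): normal=0.40, mid=0.80; AND[max(0, a+b−1)] → w = 0.20
R3 (z=32.0): high=0.35, normal=0.40; AND[max(0, a+b−1)] → w = 0.00
R4 (z=18.0): hot=0.75, high=0.35; AND[max(0, a+b−1)] → w = 0.10
R5 (z=23.0): mid=0.80, hot=0.75; AND[max(0, a+b−1)] → w = 0.55
Weighted average = (0.05·57.1 + 0.20·1.0 + 0.00·32.0 + 0.10·18.0 + 0.55·23.0) / (0.05 + 0.20 + 0.00 + 0.10 + 0.55)
  = 17.5050 / 0.9000 = 19.45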